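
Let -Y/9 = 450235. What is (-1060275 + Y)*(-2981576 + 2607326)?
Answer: 1913311957500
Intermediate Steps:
Y = -4052115 (Y = -9*450235 = -4052115)
(-1060275 + Y)*(-2981576 + 2607326) = (-1060275 - 4052115)*(-2981576 + 2607326) = -5112390*(-374250) = 1913311957500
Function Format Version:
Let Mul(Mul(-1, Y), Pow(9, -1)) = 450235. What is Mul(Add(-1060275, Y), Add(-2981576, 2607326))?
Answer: 1913311957500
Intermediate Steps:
Y = -4052115 (Y = Mul(-9, 450235) = -4052115)
Mul(Add(-1060275, Y), Add(-2981576, 2607326)) = Mul(Add(-1060275, -4052115), Add(-2981576, 2607326)) = Mul(-5112390, -374250) = 1913311957500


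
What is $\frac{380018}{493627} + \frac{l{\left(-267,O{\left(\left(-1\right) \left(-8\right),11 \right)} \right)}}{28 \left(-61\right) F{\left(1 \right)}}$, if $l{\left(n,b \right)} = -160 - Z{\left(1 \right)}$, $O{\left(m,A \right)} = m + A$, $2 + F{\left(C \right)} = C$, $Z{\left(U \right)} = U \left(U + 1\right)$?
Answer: $\frac{284551585}{421557458} \approx 0.675$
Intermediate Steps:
$Z{\left(U \right)} = U \left(1 + U\right)$
$F{\left(C \right)} = -2 + C$
$O{\left(m,A \right)} = A + m$
$l{\left(n,b \right)} = -162$ ($l{\left(n,b \right)} = -160 - 1 \left(1 + 1\right) = -160 - 1 \cdot 2 = -160 - 2 = -162$)
$\frac{380018}{493627} + \frac{l{\left(-267,O{\left(\left(-1\right) \left(-8\right),11 \right)} \right)}}{28 \left(-61\right) F{\left(1 \right)}} = \frac{380018}{493627} - \frac{162}{28 \left(-61\right) \left(-2 + 1\right)} = 380018 \cdot \frac{1}{493627} - \frac{162}{\left(-1708\right) \left(-1\right)} = \frac{380018}{493627} - \frac{162}{1708} = \frac{380018}{493627} - \frac{81}{854} = \frac{284551585}{421557458}$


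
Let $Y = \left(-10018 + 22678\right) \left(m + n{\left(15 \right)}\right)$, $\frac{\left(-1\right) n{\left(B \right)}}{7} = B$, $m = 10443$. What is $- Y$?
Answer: $-130879080$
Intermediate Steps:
$n{\left(B \right)} = - 7 B$
$Y = 130879080$ ($Y = \left(-10018 + 22678\right) \left(10443 - 105\right) = 12660 \left(10443 - 105\right) = 12660 \cdot 10338 = 130879080$)
$- Y = \left(-1\right) 130879080 = -130879080$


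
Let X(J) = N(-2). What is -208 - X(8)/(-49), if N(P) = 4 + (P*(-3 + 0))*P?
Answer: -10200/49 ≈ -208.16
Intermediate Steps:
N(P) = 4 - 3*P² (N(P) = 4 + (P*(-3))*P = 4 + (-3*P)*P = 4 - 3*P²)
X(J) = -8 (X(J) = 4 - 3*(-2)² = 4 - 3*4 = 4 - 12 = -8)
-208 - X(8)/(-49) = -208 - (-8)/(-49) = -208 - (-8)*(-1)/49 = -208 - 1*8/49 = -208 - 8/49 = -10200/49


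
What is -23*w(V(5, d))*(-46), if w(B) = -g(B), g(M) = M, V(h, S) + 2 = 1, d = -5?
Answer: 1058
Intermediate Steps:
V(h, S) = -1 (V(h, S) = -2 + 1 = -1)
w(B) = -B
-23*w(V(5, d))*(-46) = -(-23)*(-1)*(-46) = -23*1*(-46) = -23*(-46) = 1058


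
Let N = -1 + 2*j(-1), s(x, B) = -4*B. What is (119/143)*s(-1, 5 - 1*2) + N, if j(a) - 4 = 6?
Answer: 1289/143 ≈ 9.0140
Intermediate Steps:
j(a) = 10 (j(a) = 4 + 6 = 10)
N = 19 (N = -1 + 2*10 = -1 + 20 = 19)
(119/143)*s(-1, 5 - 1*2) + N = (119/143)*(-4*(5 - 1*2)) + 19 = (119*(1/143))*(-4*(5 - 2)) + 19 = 119*(-4*3)/143 + 19 = (119/143)*(-12) + 19 = -1428/143 + 19 = 1289/143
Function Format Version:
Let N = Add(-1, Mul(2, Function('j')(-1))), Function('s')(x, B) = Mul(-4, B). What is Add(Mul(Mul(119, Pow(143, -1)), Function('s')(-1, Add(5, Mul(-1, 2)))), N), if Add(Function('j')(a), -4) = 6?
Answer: Rational(1289, 143) ≈ 9.0140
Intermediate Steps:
Function('j')(a) = 10 (Function('j')(a) = Add(4, 6) = 10)
N = 19 (N = Add(-1, Mul(2, 10)) = Add(-1, 20) = 19)
Add(Mul(Mul(119, Pow(143, -1)), Function('s')(-1, Add(5, Mul(-1, 2)))), N) = Add(Mul(Mul(119, Pow(143, -1)), Mul(-4, Add(5, Mul(-1, 2)))), 19) = Add(Mul(Mul(119, Rational(1, 143)), Mul(-4, Add(5, -2))), 19) = Add(Mul(Rational(119, 143), Mul(-4, 3)), 19) = Add(Mul(Rational(119, 143), -12), 19) = Add(Rational(-1428, 143), 19) = Rational(1289, 143)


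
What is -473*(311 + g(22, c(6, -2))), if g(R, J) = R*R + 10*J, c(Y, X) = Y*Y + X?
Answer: -536855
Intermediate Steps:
c(Y, X) = X + Y**2 (c(Y, X) = Y**2 + X = X + Y**2)
g(R, J) = R**2 + 10*J
-473*(311 + g(22, c(6, -2))) = -473*(311 + (22**2 + 10*(-2 + 6**2))) = -473*(311 + (484 + 10*(-2 + 36))) = -473*(311 + (484 + 10*34)) = -473*(311 + (484 + 340)) = -473*(311 + 824) = -473*1135 = -536855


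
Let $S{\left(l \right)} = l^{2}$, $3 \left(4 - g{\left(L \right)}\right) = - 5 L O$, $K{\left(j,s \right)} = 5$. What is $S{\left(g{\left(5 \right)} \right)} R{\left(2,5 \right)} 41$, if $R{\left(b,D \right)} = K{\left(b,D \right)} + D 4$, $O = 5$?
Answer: $\frac{19238225}{9} \approx 2.1376 \cdot 10^{6}$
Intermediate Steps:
$g{\left(L \right)} = 4 + \frac{25 L}{3}$ ($g{\left(L \right)} = 4 - \frac{- 5 L 5}{3} = 4 - \frac{\left(-25\right) L}{3} = 4 + \frac{25 L}{3}$)
$R{\left(b,D \right)} = 5 + 4 D$ ($R{\left(b,D \right)} = 5 + D 4 = 5 + 4 D$)
$S{\left(g{\left(5 \right)} \right)} R{\left(2,5 \right)} 41 = \left(4 + \frac{25}{3} \cdot 5\right)^{2} \left(5 + 4 \cdot 5\right) 41 = \left(4 + \frac{125}{3}\right)^{2} \left(5 + 20\right) 41 = \left(\frac{137}{3}\right)^{2} \cdot 25 \cdot 41 = \frac{18769}{9} \cdot 25 \cdot 41 = \frac{469225}{9} \cdot 41 = \frac{19238225}{9}$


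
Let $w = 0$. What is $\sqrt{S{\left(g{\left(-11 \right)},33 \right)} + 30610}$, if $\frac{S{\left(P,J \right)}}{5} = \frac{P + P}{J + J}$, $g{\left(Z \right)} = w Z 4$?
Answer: $\sqrt{30610} \approx 174.96$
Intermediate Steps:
$g{\left(Z \right)} = 0$ ($g{\left(Z \right)} = 0 Z 4 = 0 \cdot 4 = 0$)
$S{\left(P,J \right)} = \frac{5 P}{J}$ ($S{\left(P,J \right)} = 5 \frac{P + P}{J + J} = 5 \frac{2 P}{2 J} = 5 \cdot 2 P \frac{1}{2 J} = 5 \frac{P}{J} = \frac{5 P}{J}$)
$\sqrt{S{\left(g{\left(-11 \right)},33 \right)} + 30610} = \sqrt{5 \cdot 0 \cdot \frac{1}{33} + 30610} = \sqrt{0 + 30610} = \sqrt{30610}$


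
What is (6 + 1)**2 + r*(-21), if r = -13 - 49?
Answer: 1351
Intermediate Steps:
r = -62
(6 + 1)**2 + r*(-21) = (6 + 1)**2 - 62*(-21) = 7**2 + 1302 = 49 + 1302 = 1351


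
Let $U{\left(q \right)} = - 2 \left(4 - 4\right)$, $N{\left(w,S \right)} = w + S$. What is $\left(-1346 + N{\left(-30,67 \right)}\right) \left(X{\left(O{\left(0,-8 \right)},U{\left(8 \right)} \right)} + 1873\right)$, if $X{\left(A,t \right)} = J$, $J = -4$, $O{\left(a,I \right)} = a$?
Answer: $-2446521$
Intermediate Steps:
$N{\left(w,S \right)} = S + w$
$U{\left(q \right)} = 0$ ($U{\left(q \right)} = \left(-2\right) 0 = 0$)
$X{\left(A,t \right)} = -4$
$\left(-1346 + N{\left(-30,67 \right)}\right) \left(X{\left(O{\left(0,-8 \right)},U{\left(8 \right)} \right)} + 1873\right) = \left(-1346 + \left(67 - 30\right)\right) \left(-4 + 1873\right) = \left(-1346 + 37\right) 1869 = \left(-1309\right) 1869 = -2446521$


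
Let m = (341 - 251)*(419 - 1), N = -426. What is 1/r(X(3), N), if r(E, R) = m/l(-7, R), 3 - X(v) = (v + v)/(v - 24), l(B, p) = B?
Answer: -7/37620 ≈ -0.00018607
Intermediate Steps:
X(v) = 3 - 2*v/(-24 + v) (X(v) = 3 - (v + v)/(v - 24) = 3 - 2*v/(-24 + v))
m = 37620 (m = 90*418 = 37620)
r(E, R) = -37620/7 (r(E, R) = 37620/(-7) = 37620*(-⅐) = -37620/7)
1/r(X(3), N) = 1/(-37620/7) = -7/37620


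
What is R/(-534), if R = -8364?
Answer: 1394/89 ≈ 15.663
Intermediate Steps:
R/(-534) = -8364/(-534) = -8364*(-1/534) = 1394/89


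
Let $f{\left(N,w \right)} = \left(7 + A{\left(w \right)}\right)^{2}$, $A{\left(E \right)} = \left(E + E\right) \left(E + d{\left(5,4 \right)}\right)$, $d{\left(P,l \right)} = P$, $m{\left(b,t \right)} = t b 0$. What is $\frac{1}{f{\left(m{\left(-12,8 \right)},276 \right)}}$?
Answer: $\frac{1}{24061904161} \approx 4.1559 \cdot 10^{-11}$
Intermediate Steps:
$m{\left(b,t \right)} = 0$ ($m{\left(b,t \right)} = b t 0 = 0$)
$A{\left(E \right)} = 2 E \left(5 + E\right)$ ($A{\left(E \right)} = \left(E + E\right) \left(E + 5\right) = 2 E \left(5 + E\right)$)
$f{\left(N,w \right)} = \left(7 + 2 w \left(5 + w\right)\right)^{2}$
$\frac{1}{f{\left(m{\left(-12,8 \right)},276 \right)}} = \frac{1}{\left(7 + 2 \cdot 276 \left(5 + 276\right)\right)^{2}} = \frac{1}{\left(7 + 2 \cdot 276 \cdot 281\right)^{2}} = \frac{1}{\left(7 + 155112\right)^{2}} = \frac{1}{155119^{2}} = \frac{1}{24061904161}$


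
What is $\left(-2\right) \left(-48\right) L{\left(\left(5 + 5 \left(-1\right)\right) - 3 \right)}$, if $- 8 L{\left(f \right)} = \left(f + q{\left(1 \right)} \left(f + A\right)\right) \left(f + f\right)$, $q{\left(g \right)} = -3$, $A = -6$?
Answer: $1728$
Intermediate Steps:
$L{\left(f \right)} = - \frac{f \left(18 - 2 f\right)}{4}$ ($L{\left(f \right)} = - \frac{\left(f - 3 \left(f - 6\right)\right) \left(f + f\right)}{8} = - \frac{\left(f - 3 \left(-6 + f\right)\right) 2 f}{8} = - \frac{\left(f - \left(-18 + 3 f\right)\right) 2 f}{8} = - \frac{\left(18 - 2 f\right) 2 f}{8} = - \frac{2 f \left(18 - 2 f\right)}{8} = - \frac{f \left(18 - 2 f\right)}{4}$)
$\left(-2\right) \left(-48\right) L{\left(\left(5 + 5 \left(-1\right)\right) - 3 \right)} = \left(-2\right) \left(-48\right) \frac{\left(\left(5 + 5 \left(-1\right)\right) - 3\right) \left(-9 + \left(\left(5 + 5 \left(-1\right)\right) - 3\right)\right)}{2} = 96 \frac{\left(\left(5 - 5\right) - 3\right) \left(-9 + \left(\left(5 - 5\right) - 3\right)\right)}{2} = 96 \frac{\left(0 - 3\right) \left(-9 + \left(0 - 3\right)\right)}{2} = 96 \cdot \frac{1}{2} \left(-3\right) \left(-9 - 3\right) = 96 \cdot \frac{1}{2} \left(-3\right) \left(-12\right) = 96 \cdot 18 = 1728$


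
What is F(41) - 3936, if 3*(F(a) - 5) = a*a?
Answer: -10112/3 ≈ -3370.7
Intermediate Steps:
F(a) = 5 + a**2/3 (F(a) = 5 + (a*a)/3 = 5 + a**2/3)
F(41) - 3936 = (5 + (1/3)*41**2) - 3936 = (5 + (1/3)*1681) - 3936 = (5 + 1681/3) - 3936 = 1696/3 - 3936 = -10112/3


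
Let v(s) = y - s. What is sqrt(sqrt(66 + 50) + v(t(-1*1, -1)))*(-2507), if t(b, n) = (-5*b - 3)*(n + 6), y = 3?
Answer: -2507*sqrt(-7 + 2*sqrt(29)) ≈ -4867.9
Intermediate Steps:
t(b, n) = (-3 - 5*b)*(6 + n)
v(s) = 3 - s
sqrt(sqrt(66 + 50) + v(t(-1*1, -1)))*(-2507) = sqrt(sqrt(66 + 50) + (3 - (-18 - (-30) - 3*(-1) - 5*(-1*1)*(-1))))*(-2507) = sqrt(sqrt(116) + (3 - (-18 - 30*(-1) + 3 - 5*(-1)*(-1))))*(-2507) = sqrt(2*sqrt(29) + (3 - (-18 + 30 + 3 - 5)))*(-2507) = sqrt(2*sqrt(29) + (3 - 1*10))*(-2507) = sqrt(2*sqrt(29) + (3 - 10))*(-2507) = sqrt(2*sqrt(29) - 7)*(-2507) = sqrt(-7 + 2*sqrt(29))*(-2507) = -2507*sqrt(-7 + 2*sqrt(29))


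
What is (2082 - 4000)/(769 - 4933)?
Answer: 959/2082 ≈ 0.46061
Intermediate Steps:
(2082 - 4000)/(769 - 4933) = -1918/(-4164) = -1918*(-1/4164) = 959/2082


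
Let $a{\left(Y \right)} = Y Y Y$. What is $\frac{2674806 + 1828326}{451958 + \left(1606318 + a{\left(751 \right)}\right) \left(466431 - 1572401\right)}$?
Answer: $- \frac{1125783}{117556611682493} \approx -9.5765 \cdot 10^{-9}$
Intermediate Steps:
$a{\left(Y \right)} = Y^{3}$ ($a{\left(Y \right)} = Y^{2} Y = Y^{3}$)
$\frac{2674806 + 1828326}{451958 + \left(1606318 + a{\left(751 \right)}\right) \left(466431 - 1572401\right)} = \frac{2674806 + 1828326}{451958 + \left(1606318 + 751^{3}\right) \left(466431 - 1572401\right)} = \frac{4503132}{451958 + \left(1606318 + 423564751\right) \left(-1105970\right)} = \frac{4503132}{451958 + 425171069 \left(-1105970\right)} = \frac{4503132}{451958 - 470226447181930} = \frac{4503132}{-470226446729972} = 4503132 \left(- \frac{1}{470226446729972}\right) = - \frac{1125783}{117556611682493}$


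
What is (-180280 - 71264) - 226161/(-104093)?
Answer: -26183743431/104093 ≈ -2.5154e+5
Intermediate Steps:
(-180280 - 71264) - 226161/(-104093) = -251544 - 226161*(-1/104093) = -251544 + 226161/104093 = -26183743431/104093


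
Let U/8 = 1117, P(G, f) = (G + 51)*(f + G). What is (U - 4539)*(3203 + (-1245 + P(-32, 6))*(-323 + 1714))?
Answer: -10622035162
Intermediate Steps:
P(G, f) = (51 + G)*(G + f)
U = 8936 (U = 8*1117 = 8936)
(U - 4539)*(3203 + (-1245 + P(-32, 6))*(-323 + 1714)) = (8936 - 4539)*(3203 + (-1245 + ((-32)² + 51*(-32) + 51*6 - 32*6))*(-323 + 1714)) = 4397*(3203 + (-1245 + (1024 - 1632 + 306 - 192))*1391) = 4397*(3203 + (-1245 - 494)*1391) = 4397*(3203 - 1739*1391) = 4397*(3203 - 2418949) = 4397*(-2415746) = -10622035162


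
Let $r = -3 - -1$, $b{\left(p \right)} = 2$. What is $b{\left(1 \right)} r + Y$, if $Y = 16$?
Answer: $12$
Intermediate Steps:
$r = -2$ ($r = -3 + 1 = -2$)
$b{\left(1 \right)} r + Y = 2 \left(-2\right) + 16 = -4 + 16 = 12$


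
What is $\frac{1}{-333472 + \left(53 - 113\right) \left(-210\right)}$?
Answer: $- \frac{1}{320872} \approx -3.1165 \cdot 10^{-6}$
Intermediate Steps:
$\frac{1}{-333472 + \left(53 - 113\right) \left(-210\right)} = \frac{1}{-333472 - -12600} = \frac{1}{-333472 + 12600} = \frac{1}{-320872} = - \frac{1}{320872}$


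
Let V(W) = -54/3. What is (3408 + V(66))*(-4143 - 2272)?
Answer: -21746850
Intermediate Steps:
V(W) = -18 (V(W) = -54*⅓ = -18)
(3408 + V(66))*(-4143 - 2272) = (3408 - 18)*(-4143 - 2272) = 3390*(-6415) = -21746850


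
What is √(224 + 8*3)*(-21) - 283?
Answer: -283 - 42*√62 ≈ -613.71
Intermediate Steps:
√(224 + 8*3)*(-21) - 283 = √(224 + 24)*(-21) - 283 = √248*(-21) - 283 = (2*√62)*(-21) - 283 = -42*√62 - 283 = -283 - 42*√62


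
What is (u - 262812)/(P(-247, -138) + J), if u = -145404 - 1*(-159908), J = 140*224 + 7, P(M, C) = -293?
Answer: -124154/15537 ≈ -7.9909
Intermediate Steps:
J = 31367 (J = 31360 + 7 = 31367)
u = 14504 (u = -145404 + 159908 = 14504)
(u - 262812)/(P(-247, -138) + J) = (14504 - 262812)/(-293 + 31367) = -248308/31074 = -248308*1/31074 = -124154/15537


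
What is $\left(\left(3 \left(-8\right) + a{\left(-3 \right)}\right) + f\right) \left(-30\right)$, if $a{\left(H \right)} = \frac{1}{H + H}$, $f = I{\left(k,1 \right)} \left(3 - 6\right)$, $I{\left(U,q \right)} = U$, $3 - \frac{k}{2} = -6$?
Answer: $2345$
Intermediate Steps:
$k = 18$ ($k = 6 - -12 = 6 + 12 = 18$)
$f = -54$ ($f = 18 \left(3 - 6\right) = 18 \left(-3\right) = -54$)
$a{\left(H \right)} = \frac{1}{2 H}$
$\left(\left(3 \left(-8\right) + a{\left(-3 \right)}\right) + f\right) \left(-30\right) = \left(\left(3 \left(-8\right) + \frac{1}{2 \left(-3\right)}\right) - 54\right) \left(-30\right) = \left(\left(-24 + \frac{1}{2} \left(- \frac{1}{3}\right)\right) - 54\right) \left(-30\right) = \left(\left(-24 - \frac{1}{6}\right) - 54\right) \left(-30\right) = \left(- \frac{145}{6} - 54\right) \left(-30\right) = \left(- \frac{469}{6}\right) \left(-30\right) = 2345$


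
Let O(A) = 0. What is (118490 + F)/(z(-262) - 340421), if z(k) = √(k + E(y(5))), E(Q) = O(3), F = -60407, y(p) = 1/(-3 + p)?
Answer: -1040666997/6099287237 - 3057*I*√262/6099287237 ≈ -0.17062 - 8.1127e-6*I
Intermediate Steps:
E(Q) = 0
z(k) = √k (z(k) = √(k + 0) = √k)
(118490 + F)/(z(-262) - 340421) = (118490 - 60407)/(√(-262) - 340421) = 58083/(I*√262 - 340421) = 58083/(-340421 + I*√262)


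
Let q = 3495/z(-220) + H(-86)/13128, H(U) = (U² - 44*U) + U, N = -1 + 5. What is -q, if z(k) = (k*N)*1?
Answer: 300997/96272 ≈ 3.1265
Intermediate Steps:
N = 4
z(k) = 4*k (z(k) = (k*4)*1 = (4*k)*1 = 4*k)
H(U) = U² - 43*U
q = -300997/96272 (q = 3495/((4*(-220))) - 86*(-43 - 86)/13128 = 3495/(-880) - 86*(-129)*(1/13128) = 3495*(-1/880) + 11094*(1/13128) = -699/176 + 1849/2188 = -300997/96272 ≈ -3.1265)
-q = -1*(-300997/96272) = 300997/96272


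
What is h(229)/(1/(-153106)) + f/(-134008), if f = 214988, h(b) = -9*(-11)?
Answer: -507806417735/33502 ≈ -1.5157e+7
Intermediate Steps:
h(b) = 99
h(229)/(1/(-153106)) + f/(-134008) = 99/(1/(-153106)) + 214988/(-134008) = 99/(-1/153106) + 214988*(-1/134008) = 99*(-153106) - 53747/33502 = -15157494 - 53747/33502 = -507806417735/33502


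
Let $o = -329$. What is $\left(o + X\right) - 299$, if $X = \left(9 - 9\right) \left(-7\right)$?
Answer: $-628$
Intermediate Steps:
$X = 0$ ($X = 0 \left(-7\right) = 0$)
$\left(o + X\right) - 299 = \left(-329 + 0\right) - 299 = -329 - 299 = -628$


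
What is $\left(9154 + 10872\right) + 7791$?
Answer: $27817$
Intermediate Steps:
$\left(9154 + 10872\right) + 7791 = 20026 + 7791 = 27817$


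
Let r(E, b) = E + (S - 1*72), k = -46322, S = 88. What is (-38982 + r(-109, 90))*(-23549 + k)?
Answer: 2730209325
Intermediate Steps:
r(E, b) = 16 + E (r(E, b) = E + (88 - 1*72) = E + (88 - 72) = E + 16 = 16 + E)
(-38982 + r(-109, 90))*(-23549 + k) = (-38982 + (16 - 109))*(-23549 - 46322) = (-38982 - 93)*(-69871) = -39075*(-69871) = 2730209325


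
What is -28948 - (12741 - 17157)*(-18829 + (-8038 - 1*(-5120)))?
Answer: -96063700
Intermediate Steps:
-28948 - (12741 - 17157)*(-18829 + (-8038 - 1*(-5120))) = -28948 - (-4416)*(-18829 + (-8038 + 5120)) = -28948 - (-4416)*(-18829 - 2918) = -28948 - (-4416)*(-21747) = -28948 - 1*96034752 = -28948 - 96034752 = -96063700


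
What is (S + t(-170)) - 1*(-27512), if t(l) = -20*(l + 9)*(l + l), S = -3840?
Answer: -1071128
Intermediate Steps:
t(l) = -40*l*(9 + l) (t(l) = -20*(9 + l)*2*l = -40*l*(9 + l))
(S + t(-170)) - 1*(-27512) = (-3840 - 40*(-170)*(9 - 170)) - 1*(-27512) = (-3840 - 40*(-170)*(-161)) + 27512 = (-3840 - 1094800) + 27512 = -1098640 + 27512 = -1071128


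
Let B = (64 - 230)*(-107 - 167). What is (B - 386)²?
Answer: 2033829604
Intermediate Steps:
B = 45484 (B = -166*(-274) = 45484)
(B - 386)² = (45484 - 386)² = 45098² = 2033829604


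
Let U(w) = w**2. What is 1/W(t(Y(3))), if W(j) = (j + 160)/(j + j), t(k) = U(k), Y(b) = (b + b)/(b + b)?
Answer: 2/161 ≈ 0.012422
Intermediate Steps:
Y(b) = 1 (Y(b) = (2*b)/((2*b)) = (2*b)*(1/(2*b)) = 1)
t(k) = k**2
W(j) = (160 + j)/(2*j) (W(j) = (160 + j)/((2*j)) = (160 + j)*(1/(2*j)) = (160 + j)/(2*j))
1/W(t(Y(3))) = 1/((160 + 1**2)/(2*(1**2))) = 1/((1/2)*(160 + 1)/1) = 1/((1/2)*1*161) = 1/(161/2) = 2/161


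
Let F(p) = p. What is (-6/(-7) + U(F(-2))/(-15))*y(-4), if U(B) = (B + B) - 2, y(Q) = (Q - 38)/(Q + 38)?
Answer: -132/85 ≈ -1.5529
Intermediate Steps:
y(Q) = (-38 + Q)/(38 + Q)
U(B) = -2 + 2*B (U(B) = 2*B - 2 = -2 + 2*B)
(-6/(-7) + U(F(-2))/(-15))*y(-4) = (-6/(-7) + (-2 + 2*(-2))/(-15))*((-38 - 4)/(38 - 4)) = (-6*(-⅐) + (-2 - 4)*(-1/15))*(-42/34) = (6/7 - 6*(-1/15))*((1/34)*(-42)) = (6/7 + ⅖)*(-21/17) = (44/35)*(-21/17) = -132/85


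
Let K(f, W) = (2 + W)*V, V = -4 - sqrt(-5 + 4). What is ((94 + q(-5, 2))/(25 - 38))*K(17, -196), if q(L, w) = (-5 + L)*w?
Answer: -57424/13 - 14356*I/13 ≈ -4417.2 - 1104.3*I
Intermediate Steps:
q(L, w) = w*(-5 + L)
V = -4 - I (V = -4 - sqrt(-1) = -4 - I ≈ -4.0 - 1.0*I)
K(f, W) = (-4 - I)*(2 + W) (K(f, W) = (2 + W)*(-4 - I) = (-4 - I)*(2 + W))
((94 + q(-5, 2))/(25 - 38))*K(17, -196) = ((94 + 2*(-5 - 5))/(25 - 38))*(-(2 - 196)*(4 + I)) = ((94 + 2*(-10))/(-13))*(-1*(-194)*(4 + I)) = ((94 - 20)*(-1/13))*(776 + 194*I) = (74*(-1/13))*(776 + 194*I) = -74*(776 + 194*I)/13 = -57424/13 - 14356*I/13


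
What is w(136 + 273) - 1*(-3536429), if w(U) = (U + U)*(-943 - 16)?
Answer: 2751967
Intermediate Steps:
w(U) = -1918*U (w(U) = (2*U)*(-959) = -1918*U)
w(136 + 273) - 1*(-3536429) = -1918*(136 + 273) - 1*(-3536429) = -1918*409 + 3536429 = -784462 + 3536429 = 2751967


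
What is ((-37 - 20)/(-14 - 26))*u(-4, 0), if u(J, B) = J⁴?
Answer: 1824/5 ≈ 364.80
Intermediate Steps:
((-37 - 20)/(-14 - 26))*u(-4, 0) = ((-37 - 20)/(-14 - 26))*(-4)⁴ = -57/(-40)*256 = -57*(-1/40)*256 = (57/40)*256 = 1824/5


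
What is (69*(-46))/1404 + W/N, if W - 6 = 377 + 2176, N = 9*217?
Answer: -48259/50778 ≈ -0.95039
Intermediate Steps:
N = 1953
W = 2559 (W = 6 + (377 + 2176) = 6 + 2553 = 2559)
(69*(-46))/1404 + W/N = (69*(-46))/1404 + 2559/1953 = -3174*1/1404 + 2559*(1/1953) = -529/234 + 853/651 = -48259/50778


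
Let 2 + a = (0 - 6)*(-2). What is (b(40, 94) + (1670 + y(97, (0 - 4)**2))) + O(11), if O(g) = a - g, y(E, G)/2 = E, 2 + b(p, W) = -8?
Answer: 1853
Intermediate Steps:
b(p, W) = -10 (b(p, W) = -2 - 8 = -10)
a = 10 (a = -2 + (0 - 6)*(-2) = -2 - 6*(-2) = -2 + 12 = 10)
y(E, G) = 2*E
O(g) = 10 - g
(b(40, 94) + (1670 + y(97, (0 - 4)**2))) + O(11) = (-10 + (1670 + 2*97)) + (10 - 1*11) = (-10 + (1670 + 194)) + (10 - 11) = (-10 + 1864) - 1 = 1854 - 1 = 1853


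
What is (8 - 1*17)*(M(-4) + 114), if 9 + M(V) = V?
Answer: -909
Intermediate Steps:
M(V) = -9 + V
(8 - 1*17)*(M(-4) + 114) = (8 - 1*17)*((-9 - 4) + 114) = (8 - 17)*(-13 + 114) = -9*101 = -909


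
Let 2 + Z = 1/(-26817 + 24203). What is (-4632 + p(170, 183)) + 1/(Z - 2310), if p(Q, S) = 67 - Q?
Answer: -28616301829/6043569 ≈ -4735.0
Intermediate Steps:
Z = -5229/2614 (Z = -2 + 1/(-26817 + 24203) = -2 + 1/(-2614) = -2 - 1/2614 = -5229/2614 ≈ -2.0004)
(-4632 + p(170, 183)) + 1/(Z - 2310) = (-4632 + (67 - 1*170)) + 1/(-5229/2614 - 2310) = (-4632 + (67 - 170)) + 1/(-6043569/2614) = (-4632 - 103) - 2614/6043569 = -4735 - 2614/6043569 = -28616301829/6043569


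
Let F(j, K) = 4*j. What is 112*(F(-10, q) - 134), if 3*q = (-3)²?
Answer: -19488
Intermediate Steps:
q = 3 (q = (⅓)*(-3)² = (⅓)*9 = 3)
112*(F(-10, q) - 134) = 112*(4*(-10) - 134) = 112*(-40 - 134) = 112*(-174) = -19488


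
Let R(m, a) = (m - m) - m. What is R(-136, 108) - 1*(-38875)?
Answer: 39011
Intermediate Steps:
R(m, a) = -m (R(m, a) = 0 - m = -m)
R(-136, 108) - 1*(-38875) = -1*(-136) - 1*(-38875) = 136 + 38875 = 39011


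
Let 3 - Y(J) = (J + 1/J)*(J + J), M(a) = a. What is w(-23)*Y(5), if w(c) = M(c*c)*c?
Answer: 596183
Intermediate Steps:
Y(J) = 3 - 2*J*(J + 1/J) (Y(J) = 3 - (J + 1/J)*(J + J) = 3 - (J + 1/J)*2*J = 3 - 2*J*(J + 1/J))
w(c) = c**3 (w(c) = (c*c)*c = c**2*c = c**3)
w(-23)*Y(5) = (-23)**3*(1 - 2*5**2) = -12167*(1 - 2*25) = -12167*(1 - 50) = -12167*(-49) = 596183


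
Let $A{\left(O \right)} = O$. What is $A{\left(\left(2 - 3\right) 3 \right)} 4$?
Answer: $-12$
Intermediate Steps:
$A{\left(\left(2 - 3\right) 3 \right)} 4 = \left(2 - 3\right) 3 \cdot 4 = \left(-1\right) 3 \cdot 4 = \left(-3\right) 4 = -12$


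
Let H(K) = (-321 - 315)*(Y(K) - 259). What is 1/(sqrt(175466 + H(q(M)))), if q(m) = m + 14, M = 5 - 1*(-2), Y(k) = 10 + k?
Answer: sqrt(320474)/320474 ≈ 0.0017665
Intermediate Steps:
M = 7 (M = 5 + 2 = 7)
q(m) = 14 + m
H(K) = 158364 - 636*K (H(K) = (-321 - 315)*((10 + K) - 259) = -636*(-249 + K) = 158364 - 636*K)
1/(sqrt(175466 + H(q(M)))) = 1/(sqrt(175466 + (158364 - 636*(14 + 7)))) = 1/(sqrt(175466 + (158364 - 636*21))) = 1/(sqrt(175466 + (158364 - 13356))) = 1/(sqrt(175466 + 145008)) = 1/(sqrt(320474)) = sqrt(320474)/320474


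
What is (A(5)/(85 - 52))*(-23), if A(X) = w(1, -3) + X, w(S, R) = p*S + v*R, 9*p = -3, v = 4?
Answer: 46/9 ≈ 5.1111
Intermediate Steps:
p = -1/3 (p = (1/9)*(-3) = -1/3 ≈ -0.33333)
w(S, R) = 4*R - S/3 (w(S, R) = -S/3 + 4*R = 4*R - S/3)
A(X) = -37/3 + X (A(X) = (4*(-3) - 1/3*1) + X = (-12 - 1/3) + X = -37/3 + X)
(A(5)/(85 - 52))*(-23) = ((-37/3 + 5)/(85 - 52))*(-23) = (-22/3/33)*(-23) = ((1/33)*(-22/3))*(-23) = -2/9*(-23) = 46/9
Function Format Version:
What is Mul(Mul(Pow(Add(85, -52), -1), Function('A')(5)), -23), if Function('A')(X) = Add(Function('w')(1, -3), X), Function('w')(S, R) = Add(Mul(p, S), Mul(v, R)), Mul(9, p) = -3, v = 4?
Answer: Rational(46, 9) ≈ 5.1111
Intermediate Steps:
p = Rational(-1, 3) (p = Mul(Rational(1, 9), -3) = Rational(-1, 3) ≈ -0.33333)
Function('w')(S, R) = Add(Mul(4, R), Mul(Rational(-1, 3), S)) (Function('w')(S, R) = Add(Mul(Rational(-1, 3), S), Mul(4, R)) = Add(Mul(4, R), Mul(Rational(-1, 3), S)))
Function('A')(X) = Add(Rational(-37, 3), X) (Function('A')(X) = Add(Add(Mul(4, -3), Mul(Rational(-1, 3), 1)), X) = Add(Add(-12, Rational(-1, 3)), X) = Add(Rational(-37, 3), X))
Mul(Mul(Pow(Add(85, -52), -1), Function('A')(5)), -23) = Mul(Mul(Pow(Add(85, -52), -1), Add(Rational(-37, 3), 5)), -23) = Mul(Mul(Pow(33, -1), Rational(-22, 3)), -23) = Mul(Mul(Rational(1, 33), Rational(-22, 3)), -23) = Mul(Rational(-2, 9), -23) = Rational(46, 9)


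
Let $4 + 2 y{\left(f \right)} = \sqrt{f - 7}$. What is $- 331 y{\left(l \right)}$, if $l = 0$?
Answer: $662 - \frac{331 i \sqrt{7}}{2} \approx 662.0 - 437.87 i$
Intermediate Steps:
$y{\left(f \right)} = -2 + \frac{\sqrt{-7 + f}}{2}$ ($y{\left(f \right)} = -2 + \frac{\sqrt{f - 7}}{2} = -2 + \frac{\sqrt{-7 + f}}{2}$)
$- 331 y{\left(l \right)} = - 331 \left(-2 + \frac{\sqrt{-7 + 0}}{2}\right) = - 331 \left(-2 + \frac{\sqrt{-7}}{2}\right) = - 331 \left(-2 + \frac{i \sqrt{7}}{2}\right) = 662 - \frac{331 i \sqrt{7}}{2}$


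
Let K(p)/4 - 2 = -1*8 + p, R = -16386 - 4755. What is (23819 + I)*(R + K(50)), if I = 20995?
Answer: -939525510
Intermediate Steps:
R = -21141
K(p) = -24 + 4*p (K(p) = 8 + 4*(-1*8 + p) = 8 + 4*(-8 + p) = 8 + (-32 + 4*p) = -24 + 4*p)
(23819 + I)*(R + K(50)) = (23819 + 20995)*(-21141 + (-24 + 4*50)) = 44814*(-21141 + (-24 + 200)) = 44814*(-21141 + 176) = 44814*(-20965) = -939525510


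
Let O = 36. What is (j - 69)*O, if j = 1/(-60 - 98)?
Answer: -196254/79 ≈ -2484.2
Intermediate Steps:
j = -1/158 (j = 1/(-158) = -1/158 ≈ -0.0063291)
(j - 69)*O = (-1/158 - 69)*36 = -10903/158*36 = -196254/79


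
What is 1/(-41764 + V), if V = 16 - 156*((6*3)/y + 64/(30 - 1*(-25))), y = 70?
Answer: -385/16158312 ≈ -2.3827e-5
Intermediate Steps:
V = -79172/385 (V = 16 - 156*((6*3)/70 + 64/(30 - 1*(-25))) = 16 - 156*(18*(1/70) + 64/(30 + 25)) = 16 - 156*(9/35 + 64/55) = 16 - 156*547/385 = 16 - 85332/385 = -79172/385 ≈ -205.64)
1/(-41764 + V) = 1/(-41764 - 79172/385) = 1/(-16158312/385) = -385/16158312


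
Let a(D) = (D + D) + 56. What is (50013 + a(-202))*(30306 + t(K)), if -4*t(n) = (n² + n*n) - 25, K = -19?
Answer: 5985973455/4 ≈ 1.4965e+9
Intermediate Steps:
t(n) = 25/4 - n²/2 (t(n) = -((n² + n*n) - 25)/4 = -((n² + n²) - 25)/4 = -(2*n² - 25)/4 = -(-25 + 2*n²)/4 = 25/4 - n²/2)
a(D) = 56 + 2*D (a(D) = 2*D + 56 = 56 + 2*D)
(50013 + a(-202))*(30306 + t(K)) = (50013 + (56 + 2*(-202)))*(30306 + (25/4 - ½*(-19)²)) = (50013 + (56 - 404))*(30306 + (25/4 - ½*361)) = (50013 - 348)*(30306 + (25/4 - 361/2)) = 49665*(30306 - 697/4) = 49665*(120527/4) = 5985973455/4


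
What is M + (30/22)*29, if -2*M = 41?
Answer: 419/22 ≈ 19.045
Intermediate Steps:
M = -41/2 (M = -½*41 = -41/2 ≈ -20.500)
M + (30/22)*29 = -41/2 + (30/22)*29 = -41/2 + (30*(1/22))*29 = -41/2 + (15/11)*29 = -41/2 + 435/11 = 419/22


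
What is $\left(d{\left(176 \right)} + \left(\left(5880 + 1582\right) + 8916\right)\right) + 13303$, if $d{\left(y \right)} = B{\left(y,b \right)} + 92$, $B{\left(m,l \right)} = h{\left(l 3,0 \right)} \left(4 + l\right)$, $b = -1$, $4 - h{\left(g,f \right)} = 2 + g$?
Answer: $29788$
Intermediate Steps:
$h{\left(g,f \right)} = 2 - g$ ($h{\left(g,f \right)} = 4 - \left(2 + g\right) = 2 - g$)
$B{\left(m,l \right)} = \left(2 - 3 l\right) \left(4 + l\right)$ ($B{\left(m,l \right)} = \left(2 - l 3\right) \left(4 + l\right) = \left(2 - 3 l\right) \left(4 + l\right)$)
$d{\left(y \right)} = 107$ ($d{\left(y \right)} = - \left(-2 + 3 \left(-1\right)\right) \left(4 - 1\right) + 92 = \left(-1\right) \left(-2 - 3\right) 3 + 92 = \left(-1\right) \left(-5\right) 3 + 92 = 15 + 92 = 107$)
$\left(d{\left(176 \right)} + \left(\left(5880 + 1582\right) + 8916\right)\right) + 13303 = \left(107 + \left(\left(5880 + 1582\right) + 8916\right)\right) + 13303 = \left(107 + \left(7462 + 8916\right)\right) + 13303 = \left(107 + 16378\right) + 13303 = 16485 + 13303 = 29788$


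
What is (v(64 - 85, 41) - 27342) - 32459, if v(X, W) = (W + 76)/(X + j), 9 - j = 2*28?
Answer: -4066585/68 ≈ -59803.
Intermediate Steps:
j = -47 (j = 9 - 2*28 = 9 - 1*56 = 9 - 56 = -47)
v(X, W) = (76 + W)/(-47 + X) (v(X, W) = (W + 76)/(X - 47) = (76 + W)/(-47 + X))
(v(64 - 85, 41) - 27342) - 32459 = ((76 + 41)/(-47 + (64 - 85)) - 27342) - 32459 = (117/(-47 - 21) - 27342) - 32459 = (117/(-68) - 27342) - 32459 = (-1/68*117 - 27342) - 32459 = (-117/68 - 27342) - 32459 = -1859373/68 - 32459 = -4066585/68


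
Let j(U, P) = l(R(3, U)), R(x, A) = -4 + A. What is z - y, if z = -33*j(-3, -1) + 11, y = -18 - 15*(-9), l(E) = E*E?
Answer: -1723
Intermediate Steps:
l(E) = E²
j(U, P) = (-4 + U)²
y = 117 (y = -18 + 135 = 117)
z = -1606 (z = -33*(-4 - 3)² + 11 = -33*(-7)² + 11 = -33*49 + 11 = -1617 + 11 = -1606)
z - y = -1606 - 1*117 = -1606 - 117 = -1723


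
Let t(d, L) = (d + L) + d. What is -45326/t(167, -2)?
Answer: -22663/166 ≈ -136.52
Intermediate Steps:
t(d, L) = L + 2*d (t(d, L) = (L + d) + d = L + 2*d)
-45326/t(167, -2) = -45326/(-2 + 2*167) = -45326/(-2 + 334) = -45326/332 = -45326*1/332 = -22663/166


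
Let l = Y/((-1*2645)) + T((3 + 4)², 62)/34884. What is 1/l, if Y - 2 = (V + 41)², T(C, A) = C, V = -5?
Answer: -92268180/45149827 ≈ -2.0436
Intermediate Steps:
Y = 1298 (Y = 2 + (-5 + 41)² = 2 + 36² = 2 + 1296 = 1298)
l = -45149827/92268180 (l = 1298/((-1*2645)) + (3 + 4)²/34884 = 1298/(-2645) + 7²*(1/34884) = 1298*(-1/2645) + 49*(1/34884) = -1298/2645 + 49/34884 = -45149827/92268180 ≈ -0.48933)
1/l = 1/(-45149827/92268180) = -92268180/45149827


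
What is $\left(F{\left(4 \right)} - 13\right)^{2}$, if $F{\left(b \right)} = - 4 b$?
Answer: $841$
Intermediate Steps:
$\left(F{\left(4 \right)} - 13\right)^{2} = \left(\left(-4\right) 4 - 13\right)^{2} = \left(-16 - 13\right)^{2} = \left(-29\right)^{2} = 841$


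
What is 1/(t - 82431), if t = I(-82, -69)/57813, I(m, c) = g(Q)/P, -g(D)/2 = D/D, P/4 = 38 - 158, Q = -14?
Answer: -13875120/1143740016719 ≈ -1.2131e-5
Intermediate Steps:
P = -480 (P = 4*(38 - 158) = 4*(-120) = -480)
g(D) = -2 (g(D) = -2*D/D = -2*1 = -2)
I(m, c) = 1/240 (I(m, c) = -2/(-480) = -2*(-1/480) = 1/240)
t = 1/13875120 (t = (1/240)/57813 = (1/240)*(1/57813) = 1/13875120 ≈ 7.2071e-8)
1/(t - 82431) = 1/(1/13875120 - 82431) = 1/(-1143740016719/13875120) = -13875120/1143740016719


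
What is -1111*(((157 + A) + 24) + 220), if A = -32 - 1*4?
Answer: -405515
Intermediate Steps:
A = -36 (A = -32 - 4 = -36)
-1111*(((157 + A) + 24) + 220) = -1111*(((157 - 36) + 24) + 220) = -1111*((121 + 24) + 220) = -1111*(145 + 220) = -1111*365 = -405515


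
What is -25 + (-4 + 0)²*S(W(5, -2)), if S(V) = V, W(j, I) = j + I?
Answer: 23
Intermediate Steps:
W(j, I) = I + j
-25 + (-4 + 0)²*S(W(5, -2)) = -25 + (-4 + 0)²*(-2 + 5) = -25 + (-4)²*3 = -25 + 16*3 = -25 + 48 = 23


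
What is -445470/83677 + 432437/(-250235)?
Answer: -147657216299/20938914095 ≈ -7.0518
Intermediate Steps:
-445470/83677 + 432437/(-250235) = -445470*1/83677 + 432437*(-1/250235) = -445470/83677 - 432437/250235 = -147657216299/20938914095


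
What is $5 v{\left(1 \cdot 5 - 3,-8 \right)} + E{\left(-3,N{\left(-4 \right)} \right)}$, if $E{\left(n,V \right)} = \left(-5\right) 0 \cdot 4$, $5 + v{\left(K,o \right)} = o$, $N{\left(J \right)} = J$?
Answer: $-65$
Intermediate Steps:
$v{\left(K,o \right)} = -5 + o$
$E{\left(n,V \right)} = 0$ ($E{\left(n,V \right)} = 0 \cdot 4 = 0$)
$5 v{\left(1 \cdot 5 - 3,-8 \right)} + E{\left(-3,N{\left(-4 \right)} \right)} = 5 \left(-5 - 8\right) + 0 = 5 \left(-13\right) + 0 = -65 + 0 = -65$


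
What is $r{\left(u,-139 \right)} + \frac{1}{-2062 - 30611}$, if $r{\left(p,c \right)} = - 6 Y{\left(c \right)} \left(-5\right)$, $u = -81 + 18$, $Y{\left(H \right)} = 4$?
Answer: $\frac{3920759}{32673} \approx 120.0$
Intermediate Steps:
$u = -63$
$r{\left(p,c \right)} = 120$ ($r{\left(p,c \right)} = \left(-6\right) 4 \left(-5\right) = \left(-24\right) \left(-5\right) = 120$)
$r{\left(u,-139 \right)} + \frac{1}{-2062 - 30611} = 120 + \frac{1}{-2062 - 30611} = 120 + \frac{1}{-32673} = 120 - \frac{1}{32673} = \frac{3920759}{32673}$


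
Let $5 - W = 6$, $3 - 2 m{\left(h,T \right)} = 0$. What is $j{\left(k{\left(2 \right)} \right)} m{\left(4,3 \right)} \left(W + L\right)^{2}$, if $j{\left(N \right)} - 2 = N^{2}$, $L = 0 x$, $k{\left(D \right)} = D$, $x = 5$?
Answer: $9$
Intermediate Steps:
$m{\left(h,T \right)} = \frac{3}{2}$ ($m{\left(h,T \right)} = \frac{3}{2} - 0 = \frac{3}{2} + 0 = \frac{3}{2}$)
$L = 0$ ($L = 0 \cdot 5 = 0$)
$W = -1$ ($W = 5 - 6 = -1$)
$j{\left(N \right)} = 2 + N^{2}$
$j{\left(k{\left(2 \right)} \right)} m{\left(4,3 \right)} \left(W + L\right)^{2} = \left(2 + 2^{2}\right) \frac{3}{2} \left(-1 + 0\right)^{2} = \left(2 + 4\right) \frac{3}{2} \left(-1\right)^{2} = 6 \cdot \frac{3}{2} \cdot 1 = 9 \cdot 1 = 9$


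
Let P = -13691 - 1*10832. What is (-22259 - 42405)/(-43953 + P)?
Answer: 16166/17119 ≈ 0.94433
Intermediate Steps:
P = -24523 (P = -13691 - 10832 = -24523)
(-22259 - 42405)/(-43953 + P) = (-22259 - 42405)/(-43953 - 24523) = -64664/(-68476) = -64664*(-1/68476) = 16166/17119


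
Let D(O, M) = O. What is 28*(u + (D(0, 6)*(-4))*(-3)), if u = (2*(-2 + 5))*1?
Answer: 168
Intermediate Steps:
u = 6 (u = (2*3)*1 = 6*1 = 6)
28*(u + (D(0, 6)*(-4))*(-3)) = 28*(6 + (0*(-4))*(-3)) = 28*(6 + 0*(-3)) = 28*(6 + 0) = 28*6 = 168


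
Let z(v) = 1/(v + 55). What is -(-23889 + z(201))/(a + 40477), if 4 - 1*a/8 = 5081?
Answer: -43997/256 ≈ -171.86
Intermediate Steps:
a = -40616 (a = 32 - 8*5081 = 32 - 40648 = -40616)
z(v) = 1/(55 + v)
-(-23889 + z(201))/(a + 40477) = -(-23889 + 1/(55 + 201))/(-40616 + 40477) = -(-23889 + 1/256)/(-139) = -(-23889 + 1/256)*(-1)/139 = -(-6115583)*(-1)/(256*139) = -1*43997/256 = -43997/256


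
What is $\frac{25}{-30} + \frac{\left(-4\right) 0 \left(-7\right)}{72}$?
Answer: $- \frac{5}{6} \approx -0.83333$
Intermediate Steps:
$\frac{25}{-30} + \frac{\left(-4\right) 0 \left(-7\right)}{72} = 25 \left(- \frac{1}{30}\right) + 0 \left(-7\right) \frac{1}{72} = - \frac{5}{6} + 0 \cdot \frac{1}{72} = - \frac{5}{6} + 0 = - \frac{5}{6}$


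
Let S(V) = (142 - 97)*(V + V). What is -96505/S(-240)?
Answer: 19301/4320 ≈ 4.4678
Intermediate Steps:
S(V) = 90*V (S(V) = 45*(2*V) = 90*V)
-96505/S(-240) = -96505/(90*(-240)) = -96505/(-21600) = -96505*(-1/21600) = 19301/4320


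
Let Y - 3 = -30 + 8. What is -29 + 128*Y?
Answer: -2461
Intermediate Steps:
Y = -19 (Y = 3 + (-30 + 8) = 3 - 22 = -19)
-29 + 128*Y = -29 + 128*(-19) = -29 - 2432 = -2461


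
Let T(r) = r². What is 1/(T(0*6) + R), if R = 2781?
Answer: 1/2781 ≈ 0.00035958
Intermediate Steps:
1/(T(0*6) + R) = 1/((0*6)² + 2781) = 1/(0² + 2781) = 1/(0 + 2781) = 1/2781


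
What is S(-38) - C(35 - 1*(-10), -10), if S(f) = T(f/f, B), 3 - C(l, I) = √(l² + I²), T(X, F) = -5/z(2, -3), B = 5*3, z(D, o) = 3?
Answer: -14/3 + 5*√85 ≈ 41.431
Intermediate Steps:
B = 15
T(X, F) = -5/3
C(l, I) = 3 - √(I² + l²) (C(l, I) = 3 - √(l² + I²) = 3 - √(I² + l²))
S(f) = -5/3
S(-38) - C(35 - 1*(-10), -10) = -5/3 - (3 - √((-10)² + (35 - 1*(-10))²)) = -5/3 - (3 - √(100 + (35 + 10)²)) = -5/3 - (3 - √(100 + 45²)) = -5/3 - (3 - √(100 + 2025)) = -5/3 - (3 - √2125) = -5/3 - (3 - 5*√85) = -5/3 + (-3 + 5*√85) = -14/3 + 5*√85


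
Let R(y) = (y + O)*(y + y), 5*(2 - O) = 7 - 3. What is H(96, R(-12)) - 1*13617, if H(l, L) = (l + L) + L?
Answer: -65013/5 ≈ -13003.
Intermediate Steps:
O = 6/5 (O = 2 - (7 - 3)/5 = 2 - ⅕*4 = 2 - ⅘ = 6/5 ≈ 1.2000)
R(y) = 2*y*(6/5 + y) (R(y) = (y + 6/5)*(y + y) = (6/5 + y)*(2*y) = 2*y*(6/5 + y))
H(l, L) = l + 2*L (H(l, L) = (L + l) + L = l + 2*L)
H(96, R(-12)) - 1*13617 = (96 + 2*((⅖)*(-12)*(6 + 5*(-12)))) - 1*13617 = (96 + 2*((⅖)*(-12)*(6 - 60))) - 13617 = (96 + 2*((⅖)*(-12)*(-54))) - 13617 = (96 + 2*(1296/5)) - 13617 = (96 + 2592/5) - 13617 = 3072/5 - 13617 = -65013/5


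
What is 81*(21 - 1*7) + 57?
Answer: 1191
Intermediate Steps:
81*(21 - 1*7) + 57 = 81*(21 - 7) + 57 = 81*14 + 57 = 1134 + 57 = 1191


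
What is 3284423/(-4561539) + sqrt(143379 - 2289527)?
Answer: -3284423/4561539 + 2*I*sqrt(536537) ≈ -0.72003 + 1465.0*I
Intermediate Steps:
3284423/(-4561539) + sqrt(143379 - 2289527) = 3284423*(-1/4561539) + sqrt(-2146148) = -3284423/4561539 + 2*I*sqrt(536537)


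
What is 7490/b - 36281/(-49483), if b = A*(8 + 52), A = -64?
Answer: -3304409/2714496 ≈ -1.2173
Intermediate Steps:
b = -3840 (b = -64*(8 + 52) = -64*60 = -3840)
7490/b - 36281/(-49483) = 7490/(-3840) - 36281/(-49483) = 7490*(-1/3840) - 36281*(-1/49483) = -749/384 + 5183/7069 = -3304409/2714496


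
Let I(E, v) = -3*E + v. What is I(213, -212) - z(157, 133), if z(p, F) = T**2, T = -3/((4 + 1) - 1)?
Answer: -13625/16 ≈ -851.56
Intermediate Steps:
T = -3/4 (T = -3/(5 - 1) = -3/4 ≈ -0.75000)
I(E, v) = v - 3*E
z(p, F) = 9/16 (z(p, F) = (-3/4)**2 = 9/16)
I(213, -212) - z(157, 133) = (-212 - 3*213) - 1*9/16 = (-212 - 639) - 9/16 = -851 - 9/16 = -13625/16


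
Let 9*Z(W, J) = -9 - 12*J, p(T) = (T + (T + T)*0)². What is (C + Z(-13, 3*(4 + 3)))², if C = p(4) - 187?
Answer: 40000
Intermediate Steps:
p(T) = T² (p(T) = (T + (2*T)*0)² = (T + 0)² = T²)
Z(W, J) = -1 - 4*J/3 (Z(W, J) = (-9 - 12*J)/9 = -1 - 4*J/3)
C = -171 (C = 4² - 187 = 16 - 187 = -171)
(C + Z(-13, 3*(4 + 3)))² = (-171 + (-1 - 4*(4 + 3)))² = (-171 + (-1 - 4*7))² = (-171 + (-1 - 4/3*21))² = (-171 + (-1 - 28))² = (-171 - 29)² = (-200)² = 40000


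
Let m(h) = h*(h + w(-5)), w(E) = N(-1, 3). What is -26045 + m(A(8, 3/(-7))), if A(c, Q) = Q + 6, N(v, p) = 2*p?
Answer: -1273046/49 ≈ -25981.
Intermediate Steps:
w(E) = 6 (w(E) = 2*3 = 6)
A(c, Q) = 6 + Q
m(h) = h*(6 + h) (m(h) = h*(h + 6) = h*(6 + h))
-26045 + m(A(8, 3/(-7))) = -26045 + (6 + 3/(-7))*(6 + (6 + 3/(-7))) = -26045 + (6 + 3*(-1/7))*(6 + (6 + 3*(-1/7))) = -26045 + (6 - 3/7)*(6 + (6 - 3/7)) = -26045 + 39*(6 + 39/7)/7 = -26045 + (39/7)*(81/7) = -26045 + 3159/49 = -1273046/49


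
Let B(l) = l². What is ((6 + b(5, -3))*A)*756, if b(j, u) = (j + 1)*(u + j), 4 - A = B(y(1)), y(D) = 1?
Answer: 40824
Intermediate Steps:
A = 3 (A = 4 - 1*1² = 4 - 1*1 = 4 - 1 = 3)
b(j, u) = (1 + j)*(j + u)
((6 + b(5, -3))*A)*756 = ((6 + (5 - 3 + 5² + 5*(-3)))*3)*756 = ((6 + (5 - 3 + 25 - 15))*3)*756 = ((6 + 12)*3)*756 = (18*3)*756 = 54*756 = 40824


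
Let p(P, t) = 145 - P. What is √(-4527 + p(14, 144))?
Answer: 2*I*√1099 ≈ 66.302*I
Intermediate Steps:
√(-4527 + p(14, 144)) = √(-4527 + (145 - 1*14)) = √(-4527 + (145 - 14)) = √(-4527 + 131) = √(-4396) = 2*I*√1099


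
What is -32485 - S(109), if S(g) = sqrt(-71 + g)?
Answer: -32485 - sqrt(38) ≈ -32491.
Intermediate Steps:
-32485 - S(109) = -32485 - sqrt(-71 + 109) = -32485 - sqrt(38)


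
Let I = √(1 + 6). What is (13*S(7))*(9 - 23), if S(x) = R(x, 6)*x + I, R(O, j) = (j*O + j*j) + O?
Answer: -108290 - 182*√7 ≈ -1.0877e+5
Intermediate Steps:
R(O, j) = O + j² + O*j (R(O, j) = (O*j + j²) + O = (j² + O*j) + O = O + j² + O*j)
I = √7 ≈ 2.6458
S(x) = √7 + x*(36 + 7*x) (S(x) = (x + 6² + x*6)*x + √7 = (x + 36 + 6*x)*x + √7 = (36 + 7*x)*x + √7 = x*(36 + 7*x) + √7 = √7 + x*(36 + 7*x))
(13*S(7))*(9 - 23) = (13*(√7 + 7*(36 + 7*7)))*(9 - 23) = (13*(√7 + 7*(36 + 49)))*(-14) = (13*(√7 + 7*85))*(-14) = (13*(√7 + 595))*(-14) = (13*(595 + √7))*(-14) = (7735 + 13*√7)*(-14) = -108290 - 182*√7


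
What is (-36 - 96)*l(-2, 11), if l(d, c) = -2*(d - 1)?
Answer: -792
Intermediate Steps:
l(d, c) = 2 - 2*d (l(d, c) = -2*(-1 + d) = 2 - 2*d)
(-36 - 96)*l(-2, 11) = (-36 - 96)*(2 - 2*(-2)) = -132*(2 + 4) = -132*6 = -792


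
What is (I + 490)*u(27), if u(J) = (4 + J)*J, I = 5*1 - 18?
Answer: 399249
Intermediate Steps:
I = -13 (I = 5 - 18 = -13)
u(J) = J*(4 + J)
(I + 490)*u(27) = (-13 + 490)*(27*(4 + 27)) = 477*(27*31) = 477*837 = 399249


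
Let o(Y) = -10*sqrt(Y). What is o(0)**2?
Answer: 0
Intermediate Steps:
o(0)**2 = (-10*sqrt(0))**2 = (-10*0)**2 = 0**2 = 0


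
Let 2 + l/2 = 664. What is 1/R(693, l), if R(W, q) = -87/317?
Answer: -317/87 ≈ -3.6437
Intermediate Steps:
l = 1324 (l = -4 + 2*664 = -4 + 1328 = 1324)
R(W, q) = -87/317 (R(W, q) = -87*1/317 = -87/317)
1/R(693, l) = 1/(-87/317) = -317/87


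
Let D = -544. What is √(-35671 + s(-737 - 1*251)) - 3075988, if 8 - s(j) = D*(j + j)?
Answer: -3075988 + I*√1110607 ≈ -3.076e+6 + 1053.9*I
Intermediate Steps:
s(j) = 8 + 1088*j (s(j) = 8 - (-544)*(j + j) = 8 - (-544)*2*j = 8 - (-1088)*j = 8 + 1088*j)
√(-35671 + s(-737 - 1*251)) - 3075988 = √(-35671 + (8 + 1088*(-737 - 1*251))) - 3075988 = √(-35671 + (8 + 1088*(-737 - 251))) - 3075988 = √(-35671 + (8 + 1088*(-988))) - 3075988 = √(-35671 + (8 - 1074944)) - 3075988 = √(-35671 - 1074936) - 3075988 = √(-1110607) - 3075988 = I*√1110607 - 3075988 = -3075988 + I*√1110607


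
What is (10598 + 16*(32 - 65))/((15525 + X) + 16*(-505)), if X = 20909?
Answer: 5035/14177 ≈ 0.35515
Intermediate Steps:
(10598 + 16*(32 - 65))/((15525 + X) + 16*(-505)) = (10598 + 16*(32 - 65))/((15525 + 20909) + 16*(-505)) = (10598 + 16*(-33))/(36434 - 8080) = (10598 - 528)/28354 = 10070*(1/28354) = 5035/14177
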